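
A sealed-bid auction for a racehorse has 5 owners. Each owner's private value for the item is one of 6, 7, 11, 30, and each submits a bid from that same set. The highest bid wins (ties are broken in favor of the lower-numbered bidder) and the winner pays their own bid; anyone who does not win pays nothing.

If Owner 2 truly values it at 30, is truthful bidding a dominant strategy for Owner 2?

Consider the case where Owner 1 bids 6, Owner 3 bids 6, Owner 4 bids 6 and Owner 5 bids 6.
Truthful bid 30: wins, pays 30, utility 30 - 30 = 0.
Bid 7 instead: wins, pays 7, utility 30 - 7 = 23.
Since 23 > 0, bidding 7 is strictly better here, so truthful bidding is not dominant.

No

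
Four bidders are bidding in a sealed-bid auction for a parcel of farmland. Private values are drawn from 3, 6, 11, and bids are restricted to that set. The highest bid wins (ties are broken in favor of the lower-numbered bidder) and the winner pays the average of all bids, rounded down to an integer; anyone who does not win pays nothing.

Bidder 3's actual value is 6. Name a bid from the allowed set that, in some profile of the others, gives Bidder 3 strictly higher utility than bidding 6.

Suppose Bidder 1 bids 3, Bidder 2 bids 6 and Bidder 4 bids 3.
Bid 6: loses, pays 0, utility 0.
Bid 11: wins, pays 5, utility 6 - 5 = 1.
So bidding 11 beats truth here (1 > 0).

11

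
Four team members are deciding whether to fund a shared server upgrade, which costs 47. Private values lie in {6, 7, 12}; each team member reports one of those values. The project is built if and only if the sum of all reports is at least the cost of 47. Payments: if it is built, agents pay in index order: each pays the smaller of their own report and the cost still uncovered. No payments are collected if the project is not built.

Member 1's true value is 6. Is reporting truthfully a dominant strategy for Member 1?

Check each profile of the others' reports and compare truth against every alternative report.
Others report (6, 6, 6): truth gives 0, best alternative gives 0.
Others report (6, 6, 7): truth gives 0, best alternative gives 0.
Others report (6, 6, 12): truth gives 0, best alternative gives 0.
Others report (6, 7, 6): truth gives 0, best alternative gives 0.
Others report (6, 7, 7): truth gives 0, best alternative gives 0.
Others report (6, 7, 12): truth gives 0, best alternative gives 0.
(Remaining 21 profiles checked similarly; truth is weakly best in each.)
In every case the truthful report is at least as good as any alternative, so it is a dominant strategy.

Yes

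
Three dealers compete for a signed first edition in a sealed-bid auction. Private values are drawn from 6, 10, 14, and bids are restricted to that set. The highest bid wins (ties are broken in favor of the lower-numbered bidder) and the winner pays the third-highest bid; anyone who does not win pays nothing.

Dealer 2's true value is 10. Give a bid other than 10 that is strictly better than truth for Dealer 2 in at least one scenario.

14

Suppose Dealer 1 bids 6 and Dealer 3 bids 14.
Bid 10: loses, pays 0, utility 0.
Bid 14: wins, pays 6, utility 10 - 6 = 4.
So bidding 14 beats truth here (4 > 0).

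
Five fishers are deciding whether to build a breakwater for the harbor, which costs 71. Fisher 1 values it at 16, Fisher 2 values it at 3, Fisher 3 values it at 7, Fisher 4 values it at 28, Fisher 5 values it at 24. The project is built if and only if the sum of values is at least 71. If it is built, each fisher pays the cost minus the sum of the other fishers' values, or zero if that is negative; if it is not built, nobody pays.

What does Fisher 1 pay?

9

Total value 78 ≥ cost 71, so the project is built.
The other fishers' values sum to 62.
Cost minus that sum is 71 - 62 = 9.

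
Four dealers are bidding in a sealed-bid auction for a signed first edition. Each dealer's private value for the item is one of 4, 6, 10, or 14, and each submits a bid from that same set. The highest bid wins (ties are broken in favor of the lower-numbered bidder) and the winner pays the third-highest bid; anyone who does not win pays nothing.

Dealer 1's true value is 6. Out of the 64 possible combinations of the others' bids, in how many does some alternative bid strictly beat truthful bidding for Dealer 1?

6

Others bid (4, 4, 10): truth gives 0; bid 10 gives 2 > 0. Violating.
Others bid (4, 4, 14): truth gives 0; bid 14 gives 2 > 0. Violating.
Others bid (4, 10, 4): truth gives 0; bid 10 gives 2 > 0. Violating.
Others bid (4, 14, 4): truth gives 0; bid 14 gives 2 > 0. Violating.
Others bid (4, 4, 4): truth gives 2; no alternative beats it.
Others bid (4, 4, 6): truth gives 2; no alternative beats it.
(Checking all 64 profiles: 6 have a profitable deviation, 58 do not.)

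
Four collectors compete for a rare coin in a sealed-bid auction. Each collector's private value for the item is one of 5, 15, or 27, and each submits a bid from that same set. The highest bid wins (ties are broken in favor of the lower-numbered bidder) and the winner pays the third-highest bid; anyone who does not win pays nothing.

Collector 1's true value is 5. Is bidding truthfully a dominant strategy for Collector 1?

Check each profile of the others' bids and compare truth against every alternative bid.
Others bid (5, 15, 15): truth gives 0, best alternative gives -10.
Others bid (15, 5, 15): truth gives 0, best alternative gives -10.
Others bid (15, 15, 5): truth gives 0, best alternative gives -10.
Others bid (15, 15, 15): truth gives 0, best alternative gives -10.
Others bid (5, 5, 5): truth gives 0, best alternative gives 0.
Others bid (5, 5, 15): truth gives 0, best alternative gives 0.
(Remaining 21 profiles checked similarly; truth is weakly best in each.)
In every case the truthful bid is at least as good as any alternative, so it is a dominant strategy.

Yes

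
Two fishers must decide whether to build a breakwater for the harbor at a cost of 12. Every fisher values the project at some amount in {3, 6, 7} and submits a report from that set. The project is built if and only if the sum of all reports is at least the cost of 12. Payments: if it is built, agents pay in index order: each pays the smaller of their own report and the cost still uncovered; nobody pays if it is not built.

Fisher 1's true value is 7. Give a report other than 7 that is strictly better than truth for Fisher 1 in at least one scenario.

6

Suppose Fisher 2 reports 6.
Report 7: project built, pays 7, utility 7 - 7 = 0.
Report 6: project built, pays 6, utility 7 - 6 = 1.
So reporting 6 beats truth here (1 > 0).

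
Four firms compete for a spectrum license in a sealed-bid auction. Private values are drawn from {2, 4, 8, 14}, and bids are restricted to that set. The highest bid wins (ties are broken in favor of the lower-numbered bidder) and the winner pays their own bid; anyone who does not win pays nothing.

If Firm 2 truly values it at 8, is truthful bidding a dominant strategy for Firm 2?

Consider the case where Firm 1 bids 2, Firm 3 bids 2 and Firm 4 bids 2.
Truthful bid 8: wins, pays 8, utility 8 - 8 = 0.
Bid 4 instead: wins, pays 4, utility 8 - 4 = 4.
Since 4 > 0, bidding 4 is strictly better here, so truthful bidding is not dominant.

No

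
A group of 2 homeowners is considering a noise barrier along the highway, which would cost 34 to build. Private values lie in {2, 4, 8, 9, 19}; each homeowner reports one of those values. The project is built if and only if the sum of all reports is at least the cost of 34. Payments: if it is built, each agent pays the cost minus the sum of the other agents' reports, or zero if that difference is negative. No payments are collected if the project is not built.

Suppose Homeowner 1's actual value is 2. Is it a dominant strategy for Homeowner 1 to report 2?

Check each profile of the others' reports and compare truth against every alternative report.
Others report (2): truth gives 0, best alternative gives 0.
Others report (4): truth gives 0, best alternative gives 0.
Others report (8): truth gives 0, best alternative gives 0.
Others report (9): truth gives 0, best alternative gives 0.
Others report (19): truth gives 0, best alternative gives 0.
In every case the truthful report is at least as good as any alternative, so it is a dominant strategy.

Yes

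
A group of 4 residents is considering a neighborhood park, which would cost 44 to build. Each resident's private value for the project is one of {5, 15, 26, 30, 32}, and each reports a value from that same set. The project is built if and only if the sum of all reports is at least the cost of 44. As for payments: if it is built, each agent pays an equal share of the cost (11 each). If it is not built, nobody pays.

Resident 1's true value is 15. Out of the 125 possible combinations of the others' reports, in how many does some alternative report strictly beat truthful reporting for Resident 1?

4

Others report (5, 5, 5): truth gives 0; report 30 gives 4 > 0. Violating.
Others report (5, 5, 15): truth gives 0; report 26 gives 4 > 0. Violating.
Others report (5, 15, 5): truth gives 0; report 26 gives 4 > 0. Violating.
Others report (15, 5, 5): truth gives 0; report 26 gives 4 > 0. Violating.
Others report (5, 5, 26): truth gives 4; no alternative beats it.
Others report (5, 5, 30): truth gives 4; no alternative beats it.
(Checking all 125 profiles: 4 have a profitable deviation, 121 do not.)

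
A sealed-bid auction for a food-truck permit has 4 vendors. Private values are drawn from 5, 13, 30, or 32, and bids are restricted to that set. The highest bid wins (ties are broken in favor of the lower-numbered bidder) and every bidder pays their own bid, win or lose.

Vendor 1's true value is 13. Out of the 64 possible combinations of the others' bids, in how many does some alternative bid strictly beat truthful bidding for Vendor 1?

57

Others bid (5, 5, 5): truth gives 0; bid 5 gives 8 > 0. Violating.
Others bid (5, 5, 30): truth gives -13; bid 5 gives -5 > -13. Violating.
Others bid (5, 5, 32): truth gives -13; bid 5 gives -5 > -13. Violating.
Others bid (5, 13, 30): truth gives -13; bid 5 gives -5 > -13. Violating.
Others bid (5, 5, 13): truth gives 0; no alternative beats it.
Others bid (5, 13, 5): truth gives 0; no alternative beats it.
(Checking all 64 profiles: 57 have a profitable deviation, 7 do not.)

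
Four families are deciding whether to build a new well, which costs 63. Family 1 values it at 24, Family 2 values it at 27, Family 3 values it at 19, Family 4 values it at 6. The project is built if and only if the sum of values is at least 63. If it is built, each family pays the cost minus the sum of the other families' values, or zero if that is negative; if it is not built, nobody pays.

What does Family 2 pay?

Total value 76 ≥ cost 63, so the project is built.
The other families' values sum to 49.
Cost minus that sum is 63 - 49 = 14.

14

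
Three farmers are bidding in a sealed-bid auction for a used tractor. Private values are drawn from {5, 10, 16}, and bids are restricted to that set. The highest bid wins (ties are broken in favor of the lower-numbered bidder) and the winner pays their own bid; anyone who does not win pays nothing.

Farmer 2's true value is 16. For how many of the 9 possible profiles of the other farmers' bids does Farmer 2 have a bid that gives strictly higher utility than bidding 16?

2

Others bid (5, 5): truth gives 0; bid 10 gives 6 > 0. Violating.
Others bid (5, 10): truth gives 0; bid 10 gives 6 > 0. Violating.
Others bid (5, 16): truth gives 0; no alternative beats it.
Others bid (10, 5): truth gives 0; no alternative beats it.
(Checking all 9 profiles: 2 have a profitable deviation, 7 do not.)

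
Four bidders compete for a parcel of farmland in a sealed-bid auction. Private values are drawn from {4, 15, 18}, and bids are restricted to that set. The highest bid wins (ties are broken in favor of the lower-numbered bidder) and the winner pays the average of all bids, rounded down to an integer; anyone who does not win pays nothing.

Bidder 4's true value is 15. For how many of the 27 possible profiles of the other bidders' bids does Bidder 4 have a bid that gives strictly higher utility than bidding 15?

6

Others bid (4, 4, 15): truth gives 0; bid 18 gives 5 > 0. Violating.
Others bid (4, 15, 4): truth gives 0; bid 18 gives 5 > 0. Violating.
Others bid (4, 15, 15): truth gives 0; bid 18 gives 2 > 0. Violating.
Others bid (15, 4, 4): truth gives 0; bid 18 gives 5 > 0. Violating.
Others bid (4, 4, 4): truth gives 9; no alternative beats it.
Others bid (4, 4, 18): truth gives 0; no alternative beats it.
(Checking all 27 profiles: 6 have a profitable deviation, 21 do not.)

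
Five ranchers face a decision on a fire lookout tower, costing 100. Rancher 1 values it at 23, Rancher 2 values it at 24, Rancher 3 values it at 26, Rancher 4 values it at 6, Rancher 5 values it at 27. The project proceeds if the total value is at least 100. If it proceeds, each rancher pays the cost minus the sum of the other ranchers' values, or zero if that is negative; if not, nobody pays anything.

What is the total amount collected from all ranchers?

76

Total value 106 ≥ cost 100, so it is built.
Rancher 1: others sum to 83; max(0, 100 - 83) = 17.
Rancher 2: others sum to 82; max(0, 100 - 82) = 18.
Rancher 3: others sum to 80; max(0, 100 - 80) = 20.
Rancher 4: others sum to 100; max(0, 100 - 100) = 0.
Rancher 5: others sum to 79; max(0, 100 - 79) = 21.
Total collected = 17 + 18 + 20 + 0 + 21 = 76.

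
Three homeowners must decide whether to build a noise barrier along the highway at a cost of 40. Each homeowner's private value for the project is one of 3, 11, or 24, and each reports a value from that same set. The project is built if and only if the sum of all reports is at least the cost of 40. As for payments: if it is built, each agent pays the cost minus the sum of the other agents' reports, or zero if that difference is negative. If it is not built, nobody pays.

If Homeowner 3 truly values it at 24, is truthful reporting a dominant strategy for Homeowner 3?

Check each profile of the others' reports and compare truth against every alternative report.
Others report (3, 24): truth gives 11, best alternative gives 0.
Others report (24, 3): truth gives 11, best alternative gives 0.
Others report (11, 11): truth gives 6, best alternative gives 0.
Others report (24, 24): truth gives 24, best alternative gives 24.
Others report (11, 24): truth gives 19, best alternative gives 19.
Others report (24, 11): truth gives 19, best alternative gives 19.
(Remaining 3 profiles checked similarly; truth is weakly best in each.)
In every case the truthful report is at least as good as any alternative, so it is a dominant strategy.

Yes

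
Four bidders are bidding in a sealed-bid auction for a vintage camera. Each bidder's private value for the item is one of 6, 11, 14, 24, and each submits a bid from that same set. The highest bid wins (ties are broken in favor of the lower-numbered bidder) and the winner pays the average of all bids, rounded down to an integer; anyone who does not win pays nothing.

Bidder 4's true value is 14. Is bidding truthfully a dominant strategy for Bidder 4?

Consider the case where Bidder 1 bids 6, Bidder 2 bids 6 and Bidder 3 bids 6.
Truthful bid 14: wins, pays 8, utility 14 - 8 = 6.
Bid 11 instead: wins, pays 7, utility 14 - 7 = 7.
Since 7 > 6, bidding 11 is strictly better here, so truthful bidding is not dominant.

No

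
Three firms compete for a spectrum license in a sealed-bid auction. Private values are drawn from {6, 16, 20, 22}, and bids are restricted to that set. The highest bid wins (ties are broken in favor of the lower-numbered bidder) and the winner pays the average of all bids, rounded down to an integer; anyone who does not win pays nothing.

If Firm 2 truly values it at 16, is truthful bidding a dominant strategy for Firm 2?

Consider the case where Firm 1 bids 6 and Firm 3 bids 20.
Truthful bid 16: loses, pays 0, utility 0.
Bid 20 instead: wins, pays 15, utility 16 - 15 = 1.
Since 1 > 0, bidding 20 is strictly better here, so truthful bidding is not dominant.

No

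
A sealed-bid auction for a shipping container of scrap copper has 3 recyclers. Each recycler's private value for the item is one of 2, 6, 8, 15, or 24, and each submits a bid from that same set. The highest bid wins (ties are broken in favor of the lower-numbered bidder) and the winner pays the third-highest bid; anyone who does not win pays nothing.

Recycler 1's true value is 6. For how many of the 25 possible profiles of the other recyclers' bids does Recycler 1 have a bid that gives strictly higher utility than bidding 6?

Others bid (2, 8): truth gives 0; bid 8 gives 4 > 0. Violating.
Others bid (2, 15): truth gives 0; bid 15 gives 4 > 0. Violating.
Others bid (2, 24): truth gives 0; bid 24 gives 4 > 0. Violating.
Others bid (8, 2): truth gives 0; bid 8 gives 4 > 0. Violating.
Others bid (2, 2): truth gives 4; no alternative beats it.
Others bid (2, 6): truth gives 4; no alternative beats it.
(Checking all 25 profiles: 6 have a profitable deviation, 19 do not.)

6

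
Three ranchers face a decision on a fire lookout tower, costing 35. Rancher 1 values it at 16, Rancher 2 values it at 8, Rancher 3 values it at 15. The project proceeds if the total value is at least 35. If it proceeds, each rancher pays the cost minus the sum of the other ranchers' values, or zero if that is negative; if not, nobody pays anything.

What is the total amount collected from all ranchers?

27

Total value 39 ≥ cost 35, so it is built.
Rancher 1: others sum to 23; max(0, 35 - 23) = 12.
Rancher 2: others sum to 31; max(0, 35 - 31) = 4.
Rancher 3: others sum to 24; max(0, 35 - 24) = 11.
Total collected = 12 + 4 + 11 = 27.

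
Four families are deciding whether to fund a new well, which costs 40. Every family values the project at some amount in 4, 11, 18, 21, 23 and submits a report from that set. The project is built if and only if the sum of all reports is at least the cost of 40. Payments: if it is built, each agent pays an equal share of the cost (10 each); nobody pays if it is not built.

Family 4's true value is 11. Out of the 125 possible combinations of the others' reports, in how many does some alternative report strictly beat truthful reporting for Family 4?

Others report (4, 4, 11): truth gives 0; report 21 gives 1 > 0. Violating.
Others report (4, 4, 18): truth gives 0; report 18 gives 1 > 0. Violating.
Others report (4, 11, 4): truth gives 0; report 21 gives 1 > 0. Violating.
Others report (4, 11, 11): truth gives 0; report 18 gives 1 > 0. Violating.
Others report (4, 4, 4): truth gives 0; no alternative beats it.
Others report (4, 4, 21): truth gives 1; no alternative beats it.
(Checking all 125 profiles: 9 have a profitable deviation, 116 do not.)

9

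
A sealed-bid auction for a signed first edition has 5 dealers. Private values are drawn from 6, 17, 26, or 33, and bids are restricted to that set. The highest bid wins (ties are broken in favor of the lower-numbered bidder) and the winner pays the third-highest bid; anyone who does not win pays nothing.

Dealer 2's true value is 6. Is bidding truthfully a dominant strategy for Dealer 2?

Yes

Check each profile of the others' bids and compare truth against every alternative bid.
Others bid (6, 6, 17, 17): truth gives 0, best alternative gives -11.
Others bid (6, 17, 6, 17): truth gives 0, best alternative gives -11.
Others bid (6, 17, 17, 6): truth gives 0, best alternative gives -11.
Others bid (6, 17, 17, 17): truth gives 0, best alternative gives -11.
Others bid (6, 6, 6, 6): truth gives 0, best alternative gives 0.
Others bid (6, 6, 6, 17): truth gives 0, best alternative gives 0.
(Remaining 250 profiles checked similarly; truth is weakly best in each.)
In every case the truthful bid is at least as good as any alternative, so it is a dominant strategy.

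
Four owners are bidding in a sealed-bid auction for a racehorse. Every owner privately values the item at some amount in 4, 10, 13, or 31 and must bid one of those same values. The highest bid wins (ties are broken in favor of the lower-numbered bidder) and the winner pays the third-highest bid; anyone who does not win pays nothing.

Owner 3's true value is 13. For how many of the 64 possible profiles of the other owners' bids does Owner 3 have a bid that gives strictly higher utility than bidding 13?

Others bid (4, 4, 31): truth gives 0; bid 31 gives 9 > 0. Violating.
Others bid (4, 10, 31): truth gives 0; bid 31 gives 3 > 0. Violating.
Others bid (4, 13, 4): truth gives 0; bid 31 gives 9 > 0. Violating.
Others bid (4, 13, 10): truth gives 0; bid 31 gives 3 > 0. Violating.
Others bid (4, 4, 4): truth gives 9; no alternative beats it.
Others bid (4, 4, 10): truth gives 9; no alternative beats it.
(Checking all 64 profiles: 12 have a profitable deviation, 52 do not.)

12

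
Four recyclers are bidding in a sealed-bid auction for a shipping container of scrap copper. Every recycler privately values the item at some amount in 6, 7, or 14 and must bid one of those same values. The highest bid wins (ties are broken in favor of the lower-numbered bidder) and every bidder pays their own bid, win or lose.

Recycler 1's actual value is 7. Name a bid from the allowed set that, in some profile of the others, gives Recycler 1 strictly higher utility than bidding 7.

Suppose Recycler 2 bids 6, Recycler 3 bids 6 and Recycler 4 bids 6.
Bid 7: wins, pays 7, utility 7 - 7 = 0.
Bid 6: wins, pays 6, utility 7 - 6 = 1.
So bidding 6 beats truth here (1 > 0).

6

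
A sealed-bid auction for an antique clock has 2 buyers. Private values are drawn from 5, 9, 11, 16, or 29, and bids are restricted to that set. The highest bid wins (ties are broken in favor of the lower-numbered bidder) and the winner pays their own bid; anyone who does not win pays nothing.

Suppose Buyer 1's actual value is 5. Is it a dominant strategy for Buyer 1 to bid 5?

Check each profile of the others' bids and compare truth against every alternative bid.
Others bid (5): truth gives 0, best alternative gives -4.
Others bid (9): truth gives 0, best alternative gives -4.
Others bid (11): truth gives 0, best alternative gives 0.
Others bid (16): truth gives 0, best alternative gives 0.
Others bid (29): truth gives 0, best alternative gives 0.
In every case the truthful bid is at least as good as any alternative, so it is a dominant strategy.

Yes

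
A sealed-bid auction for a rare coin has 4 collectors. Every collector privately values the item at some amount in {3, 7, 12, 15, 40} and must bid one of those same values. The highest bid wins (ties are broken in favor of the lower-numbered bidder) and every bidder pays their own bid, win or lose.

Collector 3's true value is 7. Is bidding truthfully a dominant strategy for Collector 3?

Consider the case where Collector 1 bids 3, Collector 2 bids 3 and Collector 4 bids 12.
Truthful bid 7: loses but pays 7, utility -7.
Bid 3 instead: loses but pays 3, utility -3.
Since -3 > -7, bidding 3 is strictly better here, so truthful bidding is not dominant.

No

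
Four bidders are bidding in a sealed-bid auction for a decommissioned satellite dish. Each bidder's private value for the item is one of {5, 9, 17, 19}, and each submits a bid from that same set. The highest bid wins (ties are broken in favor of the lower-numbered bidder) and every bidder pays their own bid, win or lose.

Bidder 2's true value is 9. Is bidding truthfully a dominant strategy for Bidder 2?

Consider the case where Bidder 1 bids 5, Bidder 3 bids 5 and Bidder 4 bids 17.
Truthful bid 9: loses but pays 9, utility -9.
Bid 5 instead: loses but pays 5, utility -5.
Since -5 > -9, bidding 5 is strictly better here, so truthful bidding is not dominant.

No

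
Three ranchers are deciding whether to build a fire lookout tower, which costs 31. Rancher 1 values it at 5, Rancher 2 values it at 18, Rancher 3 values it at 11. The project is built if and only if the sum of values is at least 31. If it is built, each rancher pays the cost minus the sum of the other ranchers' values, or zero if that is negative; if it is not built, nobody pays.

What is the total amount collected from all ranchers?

25

Total value 34 ≥ cost 31, so it is built.
Rancher 1: others sum to 29; max(0, 31 - 29) = 2.
Rancher 2: others sum to 16; max(0, 31 - 16) = 15.
Rancher 3: others sum to 23; max(0, 31 - 23) = 8.
Total collected = 2 + 15 + 8 = 25.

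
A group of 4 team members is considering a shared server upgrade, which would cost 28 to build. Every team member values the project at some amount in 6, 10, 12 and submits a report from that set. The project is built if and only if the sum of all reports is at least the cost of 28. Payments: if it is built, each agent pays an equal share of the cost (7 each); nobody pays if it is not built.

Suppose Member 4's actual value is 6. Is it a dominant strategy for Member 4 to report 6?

Yes

Check each profile of the others' reports and compare truth against every alternative report.
Others report (6, 6, 6): truth gives 0, best alternative gives -1.
Others report (6, 6, 10): truth gives -1, best alternative gives -1.
Others report (6, 6, 12): truth gives -1, best alternative gives -1.
Others report (6, 10, 6): truth gives -1, best alternative gives -1.
Others report (6, 10, 10): truth gives -1, best alternative gives -1.
Others report (6, 10, 12): truth gives -1, best alternative gives -1.
(Remaining 21 profiles checked similarly; truth is weakly best in each.)
In every case the truthful report is at least as good as any alternative, so it is a dominant strategy.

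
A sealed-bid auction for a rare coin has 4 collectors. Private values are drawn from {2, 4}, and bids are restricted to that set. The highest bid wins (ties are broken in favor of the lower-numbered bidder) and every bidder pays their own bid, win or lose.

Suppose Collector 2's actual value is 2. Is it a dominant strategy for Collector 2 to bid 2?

Check each profile of the others' bids and compare truth against every alternative bid.
Others bid (4, 2, 2): truth gives -2, best alternative gives -4.
Others bid (4, 2, 4): truth gives -2, best alternative gives -4.
Others bid (4, 4, 2): truth gives -2, best alternative gives -4.
Others bid (4, 4, 4): truth gives -2, best alternative gives -4.
Others bid (2, 2, 2): truth gives -2, best alternative gives -2.
Others bid (2, 2, 4): truth gives -2, best alternative gives -2.
(Remaining 2 profiles checked similarly; truth is weakly best in each.)
In every case the truthful bid is at least as good as any alternative, so it is a dominant strategy.

Yes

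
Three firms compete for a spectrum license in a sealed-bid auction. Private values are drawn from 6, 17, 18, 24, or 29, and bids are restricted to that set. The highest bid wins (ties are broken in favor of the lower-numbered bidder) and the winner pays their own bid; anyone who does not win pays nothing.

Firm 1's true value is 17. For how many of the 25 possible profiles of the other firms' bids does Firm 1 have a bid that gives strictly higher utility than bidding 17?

Others bid (6, 6): truth gives 0; bid 6 gives 11 > 0. Violating.
Others bid (6, 17): truth gives 0; no alternative beats it.
Others bid (6, 18): truth gives 0; no alternative beats it.
(Checking all 25 profiles: 1 has a profitable deviation, 24 do not.)

1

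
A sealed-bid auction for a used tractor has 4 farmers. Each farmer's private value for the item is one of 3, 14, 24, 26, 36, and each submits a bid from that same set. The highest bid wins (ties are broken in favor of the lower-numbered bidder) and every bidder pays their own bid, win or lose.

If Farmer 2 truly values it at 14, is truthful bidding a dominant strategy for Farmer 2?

Consider the case where Farmer 1 bids 3, Farmer 3 bids 3 and Farmer 4 bids 24.
Truthful bid 14: loses but pays 14, utility -14.
Bid 3 instead: loses but pays 3, utility -3.
Since -3 > -14, bidding 3 is strictly better here, so truthful bidding is not dominant.

No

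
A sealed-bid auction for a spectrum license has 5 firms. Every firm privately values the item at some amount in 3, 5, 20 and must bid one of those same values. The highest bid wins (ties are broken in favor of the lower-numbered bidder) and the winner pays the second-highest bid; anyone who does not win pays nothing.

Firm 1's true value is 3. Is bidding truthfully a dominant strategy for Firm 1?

Yes

Check each profile of the others' bids and compare truth against every alternative bid.
Others bid (3, 3, 3, 5): truth gives 0, best alternative gives -2.
Others bid (3, 3, 5, 3): truth gives 0, best alternative gives -2.
Others bid (3, 3, 5, 5): truth gives 0, best alternative gives -2.
Others bid (3, 5, 3, 3): truth gives 0, best alternative gives -2.
Others bid (3, 5, 3, 5): truth gives 0, best alternative gives -2.
Others bid (3, 5, 5, 3): truth gives 0, best alternative gives -2.
(Remaining 75 profiles checked similarly; truth is weakly best in each.)
In every case the truthful bid is at least as good as any alternative, so it is a dominant strategy.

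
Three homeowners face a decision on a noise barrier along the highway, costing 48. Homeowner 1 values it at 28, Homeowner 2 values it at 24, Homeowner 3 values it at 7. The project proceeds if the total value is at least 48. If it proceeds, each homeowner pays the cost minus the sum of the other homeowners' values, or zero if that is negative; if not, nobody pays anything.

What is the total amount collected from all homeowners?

Total value 59 ≥ cost 48, so it is built.
Homeowner 1: others sum to 31; max(0, 48 - 31) = 17.
Homeowner 2: others sum to 35; max(0, 48 - 35) = 13.
Homeowner 3: others sum to 52; max(0, 48 - 52) = 0.
Total collected = 17 + 13 + 0 = 30.

30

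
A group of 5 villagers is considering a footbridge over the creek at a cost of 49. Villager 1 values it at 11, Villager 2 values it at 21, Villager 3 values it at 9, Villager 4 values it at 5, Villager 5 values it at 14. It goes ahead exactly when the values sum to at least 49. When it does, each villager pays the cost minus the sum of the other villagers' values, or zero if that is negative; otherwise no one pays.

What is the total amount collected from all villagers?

13

Total value 60 ≥ cost 49, so it is built.
Villager 1: others sum to 49; max(0, 49 - 49) = 0.
Villager 2: others sum to 39; max(0, 49 - 39) = 10.
Villager 3: others sum to 51; max(0, 49 - 51) = 0.
Villager 4: others sum to 55; max(0, 49 - 55) = 0.
Villager 5: others sum to 46; max(0, 49 - 46) = 3.
Total collected = 0 + 10 + 0 + 0 + 3 = 13.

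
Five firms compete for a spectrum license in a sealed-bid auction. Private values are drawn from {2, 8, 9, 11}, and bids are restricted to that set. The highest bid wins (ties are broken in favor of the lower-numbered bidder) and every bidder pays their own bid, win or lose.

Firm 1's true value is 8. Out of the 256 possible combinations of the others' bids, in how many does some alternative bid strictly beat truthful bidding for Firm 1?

241

Others bid (2, 2, 2, 2): truth gives 0; bid 2 gives 6 > 0. Violating.
Others bid (2, 2, 2, 9): truth gives -8; bid 9 gives -1 > -8. Violating.
Others bid (2, 2, 2, 11): truth gives -8; bid 2 gives -2 > -8. Violating.
Others bid (2, 2, 8, 9): truth gives -8; bid 9 gives -1 > -8. Violating.
Others bid (2, 2, 2, 8): truth gives 0; no alternative beats it.
Others bid (2, 2, 8, 2): truth gives 0; no alternative beats it.
(Checking all 256 profiles: 241 have a profitable deviation, 15 do not.)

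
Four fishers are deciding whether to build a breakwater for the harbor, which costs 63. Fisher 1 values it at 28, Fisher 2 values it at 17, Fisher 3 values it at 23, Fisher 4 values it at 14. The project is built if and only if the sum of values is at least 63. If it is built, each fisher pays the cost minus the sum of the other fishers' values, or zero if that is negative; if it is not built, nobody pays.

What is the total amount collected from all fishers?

Total value 82 ≥ cost 63, so it is built.
Fisher 1: others sum to 54; max(0, 63 - 54) = 9.
Fisher 2: others sum to 65; max(0, 63 - 65) = 0.
Fisher 3: others sum to 59; max(0, 63 - 59) = 4.
Fisher 4: others sum to 68; max(0, 63 - 68) = 0.
Total collected = 9 + 0 + 4 + 0 = 13.

13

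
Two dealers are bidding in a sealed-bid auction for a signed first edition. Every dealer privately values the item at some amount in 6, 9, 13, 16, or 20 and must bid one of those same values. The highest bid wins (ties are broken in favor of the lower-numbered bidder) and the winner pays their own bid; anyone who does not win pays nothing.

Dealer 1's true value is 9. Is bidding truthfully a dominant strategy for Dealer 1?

No

Consider the case where Dealer 2 bids 6.
Truthful bid 9: wins, pays 9, utility 9 - 9 = 0.
Bid 6 instead: wins, pays 6, utility 9 - 6 = 3.
Since 3 > 0, bidding 6 is strictly better here, so truthful bidding is not dominant.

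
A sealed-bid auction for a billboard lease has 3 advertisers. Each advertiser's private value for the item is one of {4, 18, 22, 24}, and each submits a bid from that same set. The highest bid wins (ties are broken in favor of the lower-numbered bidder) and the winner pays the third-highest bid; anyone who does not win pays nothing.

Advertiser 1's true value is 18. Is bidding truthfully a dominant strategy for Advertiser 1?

No

Consider the case where Advertiser 2 bids 4 and Advertiser 3 bids 22.
Truthful bid 18: loses, pays 0, utility 0.
Bid 22 instead: wins, pays 4, utility 18 - 4 = 14.
Since 14 > 0, bidding 22 is strictly better here, so truthful bidding is not dominant.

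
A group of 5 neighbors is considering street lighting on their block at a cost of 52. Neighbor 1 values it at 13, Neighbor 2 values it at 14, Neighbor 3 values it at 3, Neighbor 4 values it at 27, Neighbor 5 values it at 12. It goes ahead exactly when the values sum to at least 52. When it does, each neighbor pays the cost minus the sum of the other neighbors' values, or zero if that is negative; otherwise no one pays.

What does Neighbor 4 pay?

Total value 69 ≥ cost 52, so the project is built.
The other neighbors' values sum to 42.
Cost minus that sum is 52 - 42 = 10.

10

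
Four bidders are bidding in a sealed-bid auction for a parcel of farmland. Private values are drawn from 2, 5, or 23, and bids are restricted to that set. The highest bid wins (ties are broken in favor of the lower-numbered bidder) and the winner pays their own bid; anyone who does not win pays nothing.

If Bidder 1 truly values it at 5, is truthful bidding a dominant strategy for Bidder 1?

No

Consider the case where Bidder 2 bids 2, Bidder 3 bids 2 and Bidder 4 bids 2.
Truthful bid 5: wins, pays 5, utility 5 - 5 = 0.
Bid 2 instead: wins, pays 2, utility 5 - 2 = 3.
Since 3 > 0, bidding 2 is strictly better here, so truthful bidding is not dominant.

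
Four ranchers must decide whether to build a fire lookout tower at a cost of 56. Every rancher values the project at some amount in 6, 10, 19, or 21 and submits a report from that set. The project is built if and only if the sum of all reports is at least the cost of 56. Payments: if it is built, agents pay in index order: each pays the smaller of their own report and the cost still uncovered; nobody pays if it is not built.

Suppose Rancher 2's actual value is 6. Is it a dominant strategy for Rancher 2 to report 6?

Yes

Check each profile of the others' reports and compare truth against every alternative report.
Others report (6, 19, 21): truth gives 0, best alternative gives -4.
Others report (6, 21, 19): truth gives 0, best alternative gives -4.
Others report (6, 21, 21): truth gives 0, best alternative gives -4.
Others report (10, 19, 19): truth gives 0, best alternative gives -4.
Others report (10, 19, 21): truth gives 0, best alternative gives -4.
Others report (10, 21, 19): truth gives 0, best alternative gives -4.
(Remaining 58 profiles checked similarly; truth is weakly best in each.)
In every case the truthful report is at least as good as any alternative, so it is a dominant strategy.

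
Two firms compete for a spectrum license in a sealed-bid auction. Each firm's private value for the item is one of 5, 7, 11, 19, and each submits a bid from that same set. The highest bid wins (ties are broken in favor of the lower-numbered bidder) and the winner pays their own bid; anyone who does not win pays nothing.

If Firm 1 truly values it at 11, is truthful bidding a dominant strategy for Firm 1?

Consider the case where Firm 2 bids 5.
Truthful bid 11: wins, pays 11, utility 11 - 11 = 0.
Bid 5 instead: wins, pays 5, utility 11 - 5 = 6.
Since 6 > 0, bidding 5 is strictly better here, so truthful bidding is not dominant.

No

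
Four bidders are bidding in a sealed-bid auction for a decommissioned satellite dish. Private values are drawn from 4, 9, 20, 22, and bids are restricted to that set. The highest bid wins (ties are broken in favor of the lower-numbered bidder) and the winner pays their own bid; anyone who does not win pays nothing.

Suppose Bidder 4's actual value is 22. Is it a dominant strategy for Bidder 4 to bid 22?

Consider the case where Bidder 1 bids 4, Bidder 2 bids 4 and Bidder 3 bids 4.
Truthful bid 22: wins, pays 22, utility 22 - 22 = 0.
Bid 9 instead: wins, pays 9, utility 22 - 9 = 13.
Since 13 > 0, bidding 9 is strictly better here, so truthful bidding is not dominant.

No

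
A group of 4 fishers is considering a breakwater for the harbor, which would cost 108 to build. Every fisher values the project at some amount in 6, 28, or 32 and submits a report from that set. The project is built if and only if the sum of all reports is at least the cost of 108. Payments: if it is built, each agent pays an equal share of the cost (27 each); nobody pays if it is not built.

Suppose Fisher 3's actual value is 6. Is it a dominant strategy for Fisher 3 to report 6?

Yes

Check each profile of the others' reports and compare truth against every alternative report.
Others report (28, 28, 28): truth gives 0, best alternative gives -21.
Others report (28, 28, 32): truth gives 0, best alternative gives -21.
Others report (28, 32, 28): truth gives 0, best alternative gives -21.
Others report (28, 32, 32): truth gives 0, best alternative gives -21.
Others report (32, 28, 28): truth gives 0, best alternative gives -21.
Others report (32, 28, 32): truth gives 0, best alternative gives -21.
(Remaining 21 profiles checked similarly; truth is weakly best in each.)
In every case the truthful report is at least as good as any alternative, so it is a dominant strategy.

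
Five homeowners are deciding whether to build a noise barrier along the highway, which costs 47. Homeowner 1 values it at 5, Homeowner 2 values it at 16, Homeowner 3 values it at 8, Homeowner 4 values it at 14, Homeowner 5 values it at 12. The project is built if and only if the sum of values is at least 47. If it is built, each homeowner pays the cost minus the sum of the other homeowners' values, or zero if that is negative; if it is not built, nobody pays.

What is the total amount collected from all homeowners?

Total value 55 ≥ cost 47, so it is built.
Homeowner 1: others sum to 50; max(0, 47 - 50) = 0.
Homeowner 2: others sum to 39; max(0, 47 - 39) = 8.
Homeowner 3: others sum to 47; max(0, 47 - 47) = 0.
Homeowner 4: others sum to 41; max(0, 47 - 41) = 6.
Homeowner 5: others sum to 43; max(0, 47 - 43) = 4.
Total collected = 0 + 8 + 0 + 6 + 4 = 18.

18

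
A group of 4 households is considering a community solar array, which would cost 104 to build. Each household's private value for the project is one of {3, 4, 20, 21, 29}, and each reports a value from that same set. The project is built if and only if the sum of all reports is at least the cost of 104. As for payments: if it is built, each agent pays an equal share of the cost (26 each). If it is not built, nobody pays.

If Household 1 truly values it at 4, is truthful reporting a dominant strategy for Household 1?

Yes

Check each profile of the others' reports and compare truth against every alternative report.
Others report (3, 3, 3): truth gives 0, best alternative gives 0.
Others report (3, 3, 4): truth gives 0, best alternative gives 0.
Others report (3, 3, 20): truth gives 0, best alternative gives 0.
Others report (3, 3, 21): truth gives 0, best alternative gives 0.
Others report (3, 3, 29): truth gives 0, best alternative gives 0.
Others report (3, 4, 3): truth gives 0, best alternative gives 0.
(Remaining 119 profiles checked similarly; truth is weakly best in each.)
In every case the truthful report is at least as good as any alternative, so it is a dominant strategy.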